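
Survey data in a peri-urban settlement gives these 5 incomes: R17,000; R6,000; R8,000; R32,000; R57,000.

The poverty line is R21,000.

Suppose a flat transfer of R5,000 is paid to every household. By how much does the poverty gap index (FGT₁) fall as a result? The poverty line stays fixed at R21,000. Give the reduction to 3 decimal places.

Before: below the line — R6,000, R8,000, R17,000; poverty gap index (FGT₁) = 0.30476.
After the R5,000 transfer: below the line — R11,000, R13,000; poverty gap index (FGT₁) = 0.17143.
Reduction = 0.30476 − 0.17143 = 0.133.

0.133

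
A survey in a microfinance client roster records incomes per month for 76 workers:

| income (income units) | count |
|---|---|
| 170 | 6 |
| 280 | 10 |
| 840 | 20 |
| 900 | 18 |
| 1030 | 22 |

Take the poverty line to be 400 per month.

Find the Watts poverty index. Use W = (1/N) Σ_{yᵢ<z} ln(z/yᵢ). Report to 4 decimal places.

0.1145

Below z: 6×170, 10×280 (q = 16 of N = 76).
ln(z/y) terms: ln(400/170) = 0.8557 (×6); ln(400/280) = 0.3567 (×10).
W = 8.700746 / 76 = 0.1145.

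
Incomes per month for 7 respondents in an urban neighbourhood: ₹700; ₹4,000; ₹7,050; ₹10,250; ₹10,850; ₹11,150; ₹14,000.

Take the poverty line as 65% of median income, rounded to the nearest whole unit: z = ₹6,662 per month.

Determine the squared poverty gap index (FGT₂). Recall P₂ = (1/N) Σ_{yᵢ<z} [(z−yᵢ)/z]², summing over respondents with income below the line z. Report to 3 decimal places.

0.137

Below z: ₹700, ₹4,000 (q = 2 of N = 7).
Gap ratios (z−y)/z: (6662−700)/6662 = 0.8949; (6662−4000)/6662 = 0.3996.
Squared: 0.8009; 0.1597.
Sum = 0.960557; P₂ = 0.960557 / 7 = 0.137.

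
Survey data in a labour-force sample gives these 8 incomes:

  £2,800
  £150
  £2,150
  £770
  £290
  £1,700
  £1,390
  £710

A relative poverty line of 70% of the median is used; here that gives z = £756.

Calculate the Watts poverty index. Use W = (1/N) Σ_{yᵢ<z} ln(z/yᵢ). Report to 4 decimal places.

Below the line: £150, £290, £710 (q = 3 of N = 8).
ln(z/y) terms: ln(756/150) = 1.6174; ln(756/290) = 0.9582; ln(756/710) = 0.0628.
W = 2.638343 / 8 = 0.3298.

0.3298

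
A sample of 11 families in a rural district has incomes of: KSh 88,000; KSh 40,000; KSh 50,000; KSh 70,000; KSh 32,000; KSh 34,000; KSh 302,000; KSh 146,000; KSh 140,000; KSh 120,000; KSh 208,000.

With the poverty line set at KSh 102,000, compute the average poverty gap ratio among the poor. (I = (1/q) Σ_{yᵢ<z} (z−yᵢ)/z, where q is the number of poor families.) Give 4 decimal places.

Below z: KSh 32,000, KSh 34,000, KSh 40,000, KSh 50,000, KSh 70,000, KSh 88,000 (q = 6 of N = 11).
Relative gaps: 0.6863, 0.6667, 0.6078, 0.5098, 0.3137, 0.1373; sum = 2.921569.
The income-gap ratio divides by q (the poor only): 2.921569 / 6 = 0.4869.

0.4869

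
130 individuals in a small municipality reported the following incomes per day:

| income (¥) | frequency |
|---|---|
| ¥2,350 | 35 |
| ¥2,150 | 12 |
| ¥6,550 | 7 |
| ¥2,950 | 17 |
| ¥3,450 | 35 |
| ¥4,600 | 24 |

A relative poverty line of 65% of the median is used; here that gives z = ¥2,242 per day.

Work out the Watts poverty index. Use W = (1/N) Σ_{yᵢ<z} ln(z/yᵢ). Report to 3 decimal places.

Poor units: 12×¥2,150 (q = 12 of N = 130).
Log shortfalls: ln(2242/2150) = 0.0419 (×12).
W = 0.502806 / 130 = 0.004.

0.004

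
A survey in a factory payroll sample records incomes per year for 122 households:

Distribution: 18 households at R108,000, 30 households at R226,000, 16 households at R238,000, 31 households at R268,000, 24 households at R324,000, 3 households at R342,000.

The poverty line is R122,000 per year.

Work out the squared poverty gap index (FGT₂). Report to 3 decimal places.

Below the line: 18×R108,000 (q = 18 of N = 122).
Relative gaps: (122000−108000)/122000 = 0.1148 (×18).
Squared: 0.0132 (×18).
Sum = 0.237033; P₂ = 0.237033 / 122 = 0.002.

0.002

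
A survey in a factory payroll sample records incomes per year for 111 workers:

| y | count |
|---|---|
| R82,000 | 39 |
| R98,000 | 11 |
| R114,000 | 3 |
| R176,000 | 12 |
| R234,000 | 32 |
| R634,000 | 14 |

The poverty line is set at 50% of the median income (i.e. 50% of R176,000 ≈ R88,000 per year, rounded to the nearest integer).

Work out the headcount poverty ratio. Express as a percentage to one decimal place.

39 of the 111 workers have income below R88,000.
H = 39/111 = 35.1%.

35.1%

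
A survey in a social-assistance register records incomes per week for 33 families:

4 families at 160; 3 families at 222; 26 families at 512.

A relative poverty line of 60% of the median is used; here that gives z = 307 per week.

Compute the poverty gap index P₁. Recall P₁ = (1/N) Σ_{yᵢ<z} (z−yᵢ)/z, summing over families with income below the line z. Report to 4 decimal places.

0.0832

Below the line: 4×160, 3×222 (q = 7 of N = 33).
Shortfall ratios: (307−160)/307 = 0.4788 (×4); (307−222)/307 = 0.2769 (×3).
Σ = 2.745928. Dividing by the full population N = 33 gives P₁ = 0.0832.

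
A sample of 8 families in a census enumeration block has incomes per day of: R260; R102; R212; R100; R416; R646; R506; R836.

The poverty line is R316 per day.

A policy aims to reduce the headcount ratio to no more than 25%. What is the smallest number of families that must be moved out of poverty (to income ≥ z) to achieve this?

2

Currently q = 4 of N = 8 are below the line (H = 0.500).
A headcount ratio of at most 25% allows at most ⌊0.25 × 8⌋ = 2 poor families.
So at least 4 − 2 = 2 must be lifted.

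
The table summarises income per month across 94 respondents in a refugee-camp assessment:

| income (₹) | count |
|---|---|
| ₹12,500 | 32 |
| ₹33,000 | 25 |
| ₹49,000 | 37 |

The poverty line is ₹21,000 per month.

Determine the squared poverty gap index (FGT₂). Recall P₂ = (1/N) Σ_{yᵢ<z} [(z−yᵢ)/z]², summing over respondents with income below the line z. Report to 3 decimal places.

0.056

Below the line: 32×₹12,500 (q = 32 of N = 94).
Normalized shortfalls: (21000−12500)/21000 = 0.4048 (×32).
Squared: 0.1638 (×32).
Sum = 5.242630; P₂ = 5.242630 / 94 = 0.056.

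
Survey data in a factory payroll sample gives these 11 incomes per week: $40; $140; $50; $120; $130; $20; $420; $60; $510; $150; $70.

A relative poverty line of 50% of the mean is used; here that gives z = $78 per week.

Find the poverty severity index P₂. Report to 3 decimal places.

Incomes under z: $20, $40, $50, $60, $70 (q = 5 of N = 11).
Shortfall ratios: (78−20)/78 = 0.7436; (78−40)/78 = 0.4872; (78−50)/78 = 0.3590; (78−60)/78 = 0.2308; (78−70)/78 = 0.1026.
Squared: 0.5529; 0.2373; 0.1289; 0.0533; 0.0105.
Sum = 0.982906; P₂ = 0.982906 / 11 = 0.089.

0.089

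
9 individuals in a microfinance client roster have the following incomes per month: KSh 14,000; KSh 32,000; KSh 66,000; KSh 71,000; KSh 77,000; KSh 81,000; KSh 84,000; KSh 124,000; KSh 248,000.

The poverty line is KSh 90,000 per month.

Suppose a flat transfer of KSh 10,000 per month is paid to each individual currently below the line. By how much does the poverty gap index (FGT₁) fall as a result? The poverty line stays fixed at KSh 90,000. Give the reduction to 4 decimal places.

Before: below the line — KSh 14,000, KSh 32,000, KSh 66,000, KSh 71,000, KSh 77,000, KSh 81,000, KSh 84,000; poverty gap index (FGT₁) = 0.253086.
After the KSh 10,000 transfer: below the line — KSh 24,000, KSh 42,000, KSh 76,000, KSh 81,000, KSh 87,000; poverty gap index (FGT₁) = 0.172840.
Reduction = 0.253086 − 0.172840 = 0.0802.

0.0802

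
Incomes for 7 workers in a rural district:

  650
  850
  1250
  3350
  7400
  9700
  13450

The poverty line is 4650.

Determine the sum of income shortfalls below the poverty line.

Below z: 650, 850, 1250, 3350 (q = 4 of N = 7).
Individual gaps: 4650−650 = 4000; 4650−850 = 3800; 4650−1250 = 3400; 4650−3350 = 1300.
Aggregate gap = 12500.

12500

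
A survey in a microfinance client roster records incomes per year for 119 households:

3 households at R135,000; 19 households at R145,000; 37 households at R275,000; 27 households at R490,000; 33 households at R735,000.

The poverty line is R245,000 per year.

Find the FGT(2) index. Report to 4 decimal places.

0.0317

Below z: 3×R135,000, 19×R145,000 (q = 22 of N = 119).
Shortfall ratios: (245000−135000)/245000 = 0.4490 (×3); (245000−145000)/245000 = 0.4082 (×19).
Squared: 0.2016 (×3); 0.1666 (×19).
Sum = 3.770096; P₂ = 3.770096 / 119 = 0.0317.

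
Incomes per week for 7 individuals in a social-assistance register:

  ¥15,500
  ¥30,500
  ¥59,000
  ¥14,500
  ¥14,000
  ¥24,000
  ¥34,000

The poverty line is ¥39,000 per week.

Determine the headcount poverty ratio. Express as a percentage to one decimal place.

85.7%

6 of the 7 individuals have income below ¥39,000.
H = 6/7 = 85.7%.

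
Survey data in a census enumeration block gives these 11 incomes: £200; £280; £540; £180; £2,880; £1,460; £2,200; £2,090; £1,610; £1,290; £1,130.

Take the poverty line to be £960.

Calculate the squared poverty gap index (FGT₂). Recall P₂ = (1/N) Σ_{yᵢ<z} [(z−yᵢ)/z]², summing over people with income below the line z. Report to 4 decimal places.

Below z: £180, £200, £280, £540 (q = 4 of N = 11).
Relative gaps: (960−180)/960 = 0.8125; (960−200)/960 = 0.7917; (960−280)/960 = 0.7083; (960−540)/960 = 0.4375.
Squared: 0.6602; 0.6267; 0.5017; 0.1914.
Sum = 1.980035; P₂ = 1.980035 / 11 = 0.1800.

0.1800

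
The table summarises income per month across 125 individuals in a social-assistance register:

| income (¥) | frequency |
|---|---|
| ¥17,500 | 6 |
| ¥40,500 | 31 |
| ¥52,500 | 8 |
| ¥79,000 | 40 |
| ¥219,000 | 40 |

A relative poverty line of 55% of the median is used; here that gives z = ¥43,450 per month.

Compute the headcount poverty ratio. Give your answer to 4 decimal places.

37 of the 125 individuals have income below ¥43,450.
H = 37/125 = 0.2960.

0.2960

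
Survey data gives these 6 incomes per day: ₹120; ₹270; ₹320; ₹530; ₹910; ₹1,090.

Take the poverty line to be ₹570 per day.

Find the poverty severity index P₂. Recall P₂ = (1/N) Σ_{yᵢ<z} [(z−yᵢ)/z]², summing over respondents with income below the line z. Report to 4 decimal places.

Poor units: ₹120, ₹270, ₹320, ₹530 (q = 4 of N = 6).
Relative gaps: (570−120)/570 = 0.7895; (570−270)/570 = 0.5263; (570−320)/570 = 0.4386; (570−530)/570 = 0.0702.
Squared: 0.6233; 0.2770; 0.1924; 0.0049.
Sum = 1.097568; P₂ = 1.097568 / 6 = 0.1829.

0.1829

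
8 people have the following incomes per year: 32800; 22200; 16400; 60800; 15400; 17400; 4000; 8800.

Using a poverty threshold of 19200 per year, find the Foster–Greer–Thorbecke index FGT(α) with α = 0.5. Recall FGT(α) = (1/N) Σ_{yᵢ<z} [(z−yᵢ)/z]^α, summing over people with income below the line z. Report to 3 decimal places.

0.345

Poor units: 4000, 8800, 15400, 16400, 17400 (q = 5 of N = 8).
Normalized shortfalls: (19200−4000)/19200 = 0.7917; (19200−8800)/19200 = 0.5417; (19200−15400)/19200 = 0.1979; (19200−16400)/19200 = 0.1458; (19200−17400)/19200 = 0.0938.
Raised to α = 0.5: 0.88976; 0.73598; 0.44488; 0.38188; 0.30619.
Sum = 2.758682; FGT(0.5) = 2.758682 / 8 = 0.345.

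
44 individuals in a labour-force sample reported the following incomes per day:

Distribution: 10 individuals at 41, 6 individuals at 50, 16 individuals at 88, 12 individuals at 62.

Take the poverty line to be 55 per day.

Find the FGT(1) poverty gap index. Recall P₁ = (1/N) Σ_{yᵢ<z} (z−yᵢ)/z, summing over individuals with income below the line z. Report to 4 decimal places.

0.0702

Below z: 10×41, 6×50 (q = 16 of N = 44).
Relative gaps: (55−41)/55 = 0.2545 (×10); (55−50)/55 = 0.0909 (×6).
Sum of shortfalls = 3.090909; P₁ averages over all N: 3.090909 / 44 = 0.0702.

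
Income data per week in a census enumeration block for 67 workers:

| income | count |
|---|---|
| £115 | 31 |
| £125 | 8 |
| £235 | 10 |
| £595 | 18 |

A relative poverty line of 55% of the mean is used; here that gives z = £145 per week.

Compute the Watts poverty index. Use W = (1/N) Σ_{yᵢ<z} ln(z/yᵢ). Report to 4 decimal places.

0.1250

Poor units: 31×£115, 8×£125 (q = 39 of N = 67).
Log shortfalls: ln(145/115) = 0.2318 (×31); ln(145/125) = 0.1484 (×8).
W = 8.373210 / 67 = 0.1250.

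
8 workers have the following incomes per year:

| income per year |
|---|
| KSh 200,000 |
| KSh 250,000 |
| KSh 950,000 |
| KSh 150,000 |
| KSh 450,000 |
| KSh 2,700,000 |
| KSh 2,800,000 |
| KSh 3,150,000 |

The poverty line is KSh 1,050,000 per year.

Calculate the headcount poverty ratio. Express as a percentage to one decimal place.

62.5%

5 of the 8 workers have income below KSh 1,050,000.
H = 5/8 = 62.5%.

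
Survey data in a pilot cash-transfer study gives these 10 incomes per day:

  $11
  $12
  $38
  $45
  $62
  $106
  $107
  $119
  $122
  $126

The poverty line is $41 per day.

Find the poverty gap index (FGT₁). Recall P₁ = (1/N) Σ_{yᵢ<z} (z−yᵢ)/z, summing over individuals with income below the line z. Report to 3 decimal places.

Below the line: $11, $12, $38 (q = 3 of N = 10).
Shortfall ratios: (41−11)/41 = 0.7317; (41−12)/41 = 0.7073; (41−38)/41 = 0.0732.
Σ = 1.512195. Dividing by the full population N = 10 gives P₁ = 0.151.

0.151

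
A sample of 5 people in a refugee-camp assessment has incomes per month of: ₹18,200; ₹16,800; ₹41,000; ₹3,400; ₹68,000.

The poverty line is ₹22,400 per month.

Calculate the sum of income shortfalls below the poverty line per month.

₹28,800

Below z: ₹3,400, ₹16,800, ₹18,200 (q = 3 of N = 5).
Individual gaps: 22400−3400 = 19000; 22400−16800 = 5600; 22400−18200 = 4200.
Aggregate gap = ₹28,800.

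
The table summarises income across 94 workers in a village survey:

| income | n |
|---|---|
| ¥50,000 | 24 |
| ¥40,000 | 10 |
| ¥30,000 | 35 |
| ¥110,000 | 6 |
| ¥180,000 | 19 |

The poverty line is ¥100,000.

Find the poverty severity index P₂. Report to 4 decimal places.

Poor units: 35×¥30,000, 10×¥40,000, 24×¥50,000 (q = 69 of N = 94).
Gap ratios (z−y)/z: (100000−30000)/100000 = 0.7000 (×35); (100000−40000)/100000 = 0.6000 (×10); (100000−50000)/100000 = 0.5000 (×24).
Squared: 0.4900 (×35); 0.3600 (×10); 0.2500 (×24).
Sum = 26.750000; P₂ = 26.750000 / 94 = 0.2846.

0.2846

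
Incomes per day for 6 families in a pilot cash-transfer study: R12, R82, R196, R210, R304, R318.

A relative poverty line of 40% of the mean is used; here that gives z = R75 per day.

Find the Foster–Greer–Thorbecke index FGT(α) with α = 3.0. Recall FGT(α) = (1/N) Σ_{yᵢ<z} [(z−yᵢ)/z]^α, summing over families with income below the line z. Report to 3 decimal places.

0.099

Incomes under z: R12 (q = 1 of N = 6).
Normalized shortfalls: (75−12)/75 = 0.8400.
Raised to α = 3.0: 0.59270.
Sum = 0.592704; FGT(3.0) = 0.592704 / 6 = 0.099.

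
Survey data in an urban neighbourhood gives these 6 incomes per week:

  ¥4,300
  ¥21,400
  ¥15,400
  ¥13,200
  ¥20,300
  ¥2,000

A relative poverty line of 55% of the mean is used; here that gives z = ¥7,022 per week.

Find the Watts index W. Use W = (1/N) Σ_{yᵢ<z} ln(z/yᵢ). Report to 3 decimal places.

Incomes under z: ¥2,000, ¥4,300 (q = 2 of N = 6).
Log gaps: ln(7022/2000) = 1.2559; ln(7022/4300) = 0.4904.
W = 1.746334 / 6 = 0.291.

0.291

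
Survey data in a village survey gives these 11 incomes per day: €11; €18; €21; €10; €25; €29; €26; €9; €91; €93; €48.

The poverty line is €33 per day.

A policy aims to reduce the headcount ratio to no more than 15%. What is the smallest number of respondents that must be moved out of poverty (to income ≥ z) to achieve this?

7

Currently q = 8 of N = 11 are below the line (H = 0.727).
A headcount ratio of at most 15% allows at most ⌊0.15 × 11⌋ = 1 poor respondents.
So at least 8 − 1 = 7 must be lifted.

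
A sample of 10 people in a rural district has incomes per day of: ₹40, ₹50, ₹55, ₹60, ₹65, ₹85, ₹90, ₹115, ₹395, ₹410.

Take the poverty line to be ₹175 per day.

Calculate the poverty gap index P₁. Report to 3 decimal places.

Below z: ₹40, ₹50, ₹55, ₹60, ₹65, ₹85, ₹90, ₹115 (q = 8 of N = 10).
Normalized shortfalls: (175−40)/175 = 0.7714; (175−50)/175 = 0.7143; (175−55)/175 = 0.6857; (175−60)/175 = 0.6571; (175−65)/175 = 0.6286; (175−85)/175 = 0.5143; (175−90)/175 = 0.4857; (175−115)/175 = 0.3429.
Sum of shortfalls = 4.800000; P₁ averages over all N: 4.800000 / 10 = 0.480.

0.480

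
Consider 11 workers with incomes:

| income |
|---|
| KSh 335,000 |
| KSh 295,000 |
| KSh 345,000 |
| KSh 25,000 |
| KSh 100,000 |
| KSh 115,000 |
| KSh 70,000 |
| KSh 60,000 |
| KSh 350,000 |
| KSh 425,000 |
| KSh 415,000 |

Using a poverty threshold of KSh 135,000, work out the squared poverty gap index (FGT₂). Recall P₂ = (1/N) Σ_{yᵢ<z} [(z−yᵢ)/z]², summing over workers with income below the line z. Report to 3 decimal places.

Below the line: KSh 25,000, KSh 60,000, KSh 70,000, KSh 100,000, KSh 115,000 (q = 5 of N = 11).
Shortfall ratios: (135000−25000)/135000 = 0.8148; (135000−60000)/135000 = 0.5556; (135000−70000)/135000 = 0.4815; (135000−100000)/135000 = 0.2593; (135000−115000)/135000 = 0.1481.
Squared: 0.6639; 0.3086; 0.2318; 0.0672; 0.0219.
Sum = 1.293553; P₂ = 1.293553 / 11 = 0.118.

0.118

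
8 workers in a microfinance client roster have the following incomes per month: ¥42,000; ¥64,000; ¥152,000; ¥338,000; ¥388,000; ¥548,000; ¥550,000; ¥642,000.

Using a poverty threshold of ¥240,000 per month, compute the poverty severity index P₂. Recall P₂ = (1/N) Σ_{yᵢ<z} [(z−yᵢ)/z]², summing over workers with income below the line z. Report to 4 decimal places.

0.1691

Below the line: ¥42,000, ¥64,000, ¥152,000 (q = 3 of N = 8).
Normalized shortfalls: (240000−42000)/240000 = 0.8250; (240000−64000)/240000 = 0.7333; (240000−152000)/240000 = 0.3667.
Squared: 0.6806; 0.5378; 0.1344.
Sum = 1.352847; P₂ = 1.352847 / 8 = 0.1691.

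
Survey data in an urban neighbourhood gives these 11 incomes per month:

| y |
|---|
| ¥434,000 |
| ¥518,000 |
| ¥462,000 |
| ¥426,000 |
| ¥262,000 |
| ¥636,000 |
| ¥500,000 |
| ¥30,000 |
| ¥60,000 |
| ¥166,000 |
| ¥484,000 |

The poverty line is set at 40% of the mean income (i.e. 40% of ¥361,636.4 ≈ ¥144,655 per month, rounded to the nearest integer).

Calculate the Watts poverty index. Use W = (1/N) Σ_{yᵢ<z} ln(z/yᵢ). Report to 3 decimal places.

Below the line: ¥30,000, ¥60,000 (q = 2 of N = 11).
ln(z/y) terms: ln(144655/30000) = 1.5732; ln(144655/60000) = 0.8800.
W = 2.453161 / 11 = 0.223.

0.223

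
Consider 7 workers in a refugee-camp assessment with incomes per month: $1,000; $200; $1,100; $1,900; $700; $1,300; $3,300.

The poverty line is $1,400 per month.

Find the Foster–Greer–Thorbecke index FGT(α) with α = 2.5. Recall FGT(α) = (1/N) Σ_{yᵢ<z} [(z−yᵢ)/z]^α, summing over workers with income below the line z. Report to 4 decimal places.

0.1319

Below the line: $200, $700, $1,000, $1,100, $1,300 (q = 5 of N = 7).
Normalized shortfalls: (1400−200)/1400 = 0.8571; (1400−700)/1400 = 0.5000; (1400−1000)/1400 = 0.2857; (1400−1100)/1400 = 0.2143; (1400−1300)/1400 = 0.0714.
Raised to α = 2.5: 0.68019; 0.17678; 0.04363; 0.02126; 0.00136.
Sum = 0.923225; FGT(2.5) = 0.923225 / 7 = 0.1319.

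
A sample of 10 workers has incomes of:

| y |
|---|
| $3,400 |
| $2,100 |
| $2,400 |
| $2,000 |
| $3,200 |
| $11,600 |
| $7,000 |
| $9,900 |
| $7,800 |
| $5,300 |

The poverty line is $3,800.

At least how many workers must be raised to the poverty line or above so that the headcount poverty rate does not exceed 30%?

2

5 of the 10 workers are poor, so H = 5/10 = 0.500.
A headcount ratio of at most 30% allows at most ⌊0.30 × 10⌋ = 3 poor workers.
So at least 5 − 3 = 2 must be lifted.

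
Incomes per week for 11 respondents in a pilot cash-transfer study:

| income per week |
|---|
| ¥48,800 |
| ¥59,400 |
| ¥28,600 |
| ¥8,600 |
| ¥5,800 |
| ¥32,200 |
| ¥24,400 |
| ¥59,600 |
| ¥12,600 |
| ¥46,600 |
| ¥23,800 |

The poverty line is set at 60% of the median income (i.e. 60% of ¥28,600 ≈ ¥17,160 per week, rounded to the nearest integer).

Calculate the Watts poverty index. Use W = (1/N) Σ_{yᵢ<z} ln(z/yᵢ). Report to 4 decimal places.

0.1895

Poor units: ¥5,800, ¥8,600, ¥12,600 (q = 3 of N = 11).
Log shortfalls: ln(17160/5800) = 1.0847; ln(17160/8600) = 0.6908; ln(17160/12600) = 0.3089.
W = 2.084426 / 11 = 0.1895.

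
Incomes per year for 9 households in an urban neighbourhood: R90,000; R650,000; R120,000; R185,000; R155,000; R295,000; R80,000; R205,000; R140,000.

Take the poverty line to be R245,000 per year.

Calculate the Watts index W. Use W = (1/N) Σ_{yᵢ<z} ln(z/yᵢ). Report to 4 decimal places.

0.4790

Below z: R80,000, R90,000, R120,000, R140,000, R155,000, R185,000, R205,000 (q = 7 of N = 9).
Log gaps: ln(245000/80000) = 1.1192; ln(245000/90000) = 1.0014; ln(245000/120000) = 0.7138; ln(245000/140000) = 0.5596; ln(245000/155000) = 0.4578; ln(245000/185000) = 0.2809; ln(245000/205000) = 0.1782.
W = 4.311046 / 9 = 0.4790.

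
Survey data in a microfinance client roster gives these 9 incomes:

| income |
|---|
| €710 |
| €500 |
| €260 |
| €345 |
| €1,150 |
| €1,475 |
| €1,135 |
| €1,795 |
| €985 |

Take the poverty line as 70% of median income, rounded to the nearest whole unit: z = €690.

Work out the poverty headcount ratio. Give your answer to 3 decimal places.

0.333

3 of the 9 families have income below €690.
H = 3/9 = 0.333.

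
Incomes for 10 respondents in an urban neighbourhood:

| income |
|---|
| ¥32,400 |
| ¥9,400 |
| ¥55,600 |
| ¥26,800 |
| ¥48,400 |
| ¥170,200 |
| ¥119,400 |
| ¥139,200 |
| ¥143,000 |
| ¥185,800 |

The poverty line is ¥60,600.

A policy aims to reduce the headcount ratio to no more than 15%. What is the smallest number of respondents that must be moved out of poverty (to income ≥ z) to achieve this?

Currently q = 5 of N = 10 are below the line (H = 0.500).
A headcount ratio of at most 15% allows at most ⌊0.15 × 10⌋ = 1 poor respondents.
So at least 5 − 1 = 4 must be lifted.

4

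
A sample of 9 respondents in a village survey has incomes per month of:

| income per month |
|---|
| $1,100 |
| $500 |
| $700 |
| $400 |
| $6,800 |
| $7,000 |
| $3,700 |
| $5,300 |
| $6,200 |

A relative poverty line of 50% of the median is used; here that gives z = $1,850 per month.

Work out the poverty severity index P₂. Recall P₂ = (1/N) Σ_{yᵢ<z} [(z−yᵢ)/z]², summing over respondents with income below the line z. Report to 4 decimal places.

0.1886

Below z: $400, $500, $700, $1,100 (q = 4 of N = 9).
Normalized shortfalls: (1850−400)/1850 = 0.7838; (1850−500)/1850 = 0.7297; (1850−700)/1850 = 0.6216; (1850−1100)/1850 = 0.4054.
Squared: 0.6143; 0.5325; 0.3864; 0.1644.
Sum = 1.697589; P₂ = 1.697589 / 9 = 0.1886.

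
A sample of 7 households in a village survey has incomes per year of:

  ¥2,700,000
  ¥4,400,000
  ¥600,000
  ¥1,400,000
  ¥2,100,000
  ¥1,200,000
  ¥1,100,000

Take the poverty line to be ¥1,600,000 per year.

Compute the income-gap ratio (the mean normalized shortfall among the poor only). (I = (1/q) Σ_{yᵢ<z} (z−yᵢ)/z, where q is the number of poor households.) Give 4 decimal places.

Poor units: ¥600,000, ¥1,100,000, ¥1,200,000, ¥1,400,000 (q = 4 of N = 7).
Shortfall ratios (z−y)/z: 0.6250, 0.3125, 0.2500, 0.1250; sum = 1.312500.
I averages over the q = 4 poor units only: 1.312500 / 4 = 0.3281.

0.3281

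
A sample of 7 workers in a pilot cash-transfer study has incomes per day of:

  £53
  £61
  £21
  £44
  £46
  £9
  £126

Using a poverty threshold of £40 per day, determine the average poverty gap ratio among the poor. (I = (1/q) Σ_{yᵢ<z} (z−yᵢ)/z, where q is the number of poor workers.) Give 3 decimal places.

Below z: £9, £21 (q = 2 of N = 7).
Relative gaps: 0.7750, 0.4750; sum = 1.250000.
I averages over the q = 2 poor units only: 1.250000 / 2 = 0.625.

0.625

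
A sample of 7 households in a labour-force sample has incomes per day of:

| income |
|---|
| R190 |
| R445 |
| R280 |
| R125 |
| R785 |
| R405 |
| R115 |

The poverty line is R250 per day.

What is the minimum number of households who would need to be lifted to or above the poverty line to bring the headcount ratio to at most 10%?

3

Currently q = 3 of N = 7 are below the line (H = 0.429).
A headcount ratio of at most 10% allows at most ⌊0.10 × 7⌋ = 0 poor households.
So at least 3 − 0 = 3 must be lifted.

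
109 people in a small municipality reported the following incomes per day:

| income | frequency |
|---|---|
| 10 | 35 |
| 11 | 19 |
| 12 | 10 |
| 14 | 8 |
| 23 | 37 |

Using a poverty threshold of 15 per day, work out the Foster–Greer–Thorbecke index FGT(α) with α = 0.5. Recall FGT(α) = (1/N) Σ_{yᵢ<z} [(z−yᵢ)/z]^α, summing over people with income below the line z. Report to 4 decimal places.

Below z: 35×10, 19×11, 10×12, 8×14 (q = 72 of N = 109).
Gap ratios (z−y)/z: (15−10)/15 = 0.3333 (×35); (15−11)/15 = 0.2667 (×19); (15−12)/15 = 0.2000 (×10); (15−14)/15 = 0.0667 (×8).
Raised to α = 0.5: 0.57735 (×35); 0.51640 (×19); 0.44721 (×10); 0.25820 (×8).
Sum = 36.556544; FGT(0.5) = 36.556544 / 109 = 0.3354.

0.3354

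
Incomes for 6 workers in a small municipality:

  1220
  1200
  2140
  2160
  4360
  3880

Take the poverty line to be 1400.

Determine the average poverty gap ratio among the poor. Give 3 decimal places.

0.136

Below the line: 1200, 1220 (q = 2 of N = 6).
Relative gaps: 0.1429, 0.1286; sum = 0.271429.
The income-gap ratio divides by q (the poor only): 0.271429 / 2 = 0.136.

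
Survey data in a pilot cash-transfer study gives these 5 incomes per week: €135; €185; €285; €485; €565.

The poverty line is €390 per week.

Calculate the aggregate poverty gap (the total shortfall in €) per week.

€565

Below z: €135, €185, €285 (q = 3 of N = 5).
Individual gaps: 390−135 = 255; 390−185 = 205; 390−285 = 105.
Aggregate gap = €565.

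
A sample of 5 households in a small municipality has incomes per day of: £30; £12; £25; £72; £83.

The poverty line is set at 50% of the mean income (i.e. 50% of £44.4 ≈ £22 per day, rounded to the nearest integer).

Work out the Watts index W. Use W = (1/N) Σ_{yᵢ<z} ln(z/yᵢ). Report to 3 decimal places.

0.121

Incomes under z: £12 (q = 1 of N = 5).
ln(z/y) terms: ln(22/12) = 0.6061.
W = 0.606136 / 5 = 0.121.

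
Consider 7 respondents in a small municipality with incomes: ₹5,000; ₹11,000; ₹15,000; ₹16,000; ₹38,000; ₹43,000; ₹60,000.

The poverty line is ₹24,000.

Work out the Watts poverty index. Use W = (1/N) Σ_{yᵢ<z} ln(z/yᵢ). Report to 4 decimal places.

Below z: ₹5,000, ₹11,000, ₹15,000, ₹16,000 (q = 4 of N = 7).
Log gaps: ln(24000/5000) = 1.5686; ln(24000/11000) = 0.7802; ln(24000/15000) = 0.4700; ln(24000/16000) = 0.4055.
W = 3.224243 / 7 = 0.4606.

0.4606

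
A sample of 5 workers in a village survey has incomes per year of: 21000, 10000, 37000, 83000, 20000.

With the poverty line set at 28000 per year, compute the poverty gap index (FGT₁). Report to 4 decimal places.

Below z: 10000, 20000, 21000 (q = 3 of N = 5).
Relative gaps: (28000−10000)/28000 = 0.6429; (28000−20000)/28000 = 0.2857; (28000−21000)/28000 = 0.2500.
Σ = 1.178571. Dividing by the full population N = 5 gives P₁ = 0.2357.

0.2357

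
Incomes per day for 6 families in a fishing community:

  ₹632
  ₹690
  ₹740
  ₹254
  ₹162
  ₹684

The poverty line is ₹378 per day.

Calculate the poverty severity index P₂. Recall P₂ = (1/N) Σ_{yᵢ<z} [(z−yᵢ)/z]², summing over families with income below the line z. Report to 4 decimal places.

Poor units: ₹162, ₹254 (q = 2 of N = 6).
Shortfall ratios: (378−162)/378 = 0.5714; (378−254)/378 = 0.3280.
Squared: 0.3265; 0.1076.
Sum = 0.434142; P₂ = 0.434142 / 6 = 0.0724.

0.0724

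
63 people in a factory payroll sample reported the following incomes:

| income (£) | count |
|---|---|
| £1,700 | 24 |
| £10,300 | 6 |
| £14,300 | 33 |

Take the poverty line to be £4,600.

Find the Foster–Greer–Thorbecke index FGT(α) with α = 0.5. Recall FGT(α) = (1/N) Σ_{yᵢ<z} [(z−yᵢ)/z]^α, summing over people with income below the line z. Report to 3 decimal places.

0.302

Below the line: 24×£1,700 (q = 24 of N = 63).
Relative gaps: (4600−1700)/4600 = 0.6304 (×24).
Raised to α = 0.5: 0.79400 (×24).
Sum = 19.055982; FGT(0.5) = 19.055982 / 63 = 0.302.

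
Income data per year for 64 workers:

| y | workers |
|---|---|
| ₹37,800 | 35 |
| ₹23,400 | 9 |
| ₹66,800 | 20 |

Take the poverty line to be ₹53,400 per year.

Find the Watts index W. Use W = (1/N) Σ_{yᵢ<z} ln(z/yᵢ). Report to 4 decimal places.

Below z: 9×₹23,400, 35×₹37,800 (q = 44 of N = 64).
ln(z/y) terms: ln(53400/23400) = 0.8251 (×9); ln(53400/37800) = 0.3455 (×35).
W = 19.518230 / 64 = 0.3050.

0.3050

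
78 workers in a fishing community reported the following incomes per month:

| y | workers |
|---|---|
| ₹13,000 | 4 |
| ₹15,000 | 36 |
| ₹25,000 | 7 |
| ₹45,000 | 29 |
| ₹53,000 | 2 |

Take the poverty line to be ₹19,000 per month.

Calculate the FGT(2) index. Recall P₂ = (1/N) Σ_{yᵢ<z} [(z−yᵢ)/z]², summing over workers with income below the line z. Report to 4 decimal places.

0.0256

Poor units: 4×₹13,000, 36×₹15,000 (q = 40 of N = 78).
Shortfall ratios: (19000−13000)/19000 = 0.3158 (×4); (19000−15000)/19000 = 0.2105 (×36).
Squared: 0.0997 (×4); 0.0443 (×36).
Sum = 1.994460; P₂ = 1.994460 / 78 = 0.0256.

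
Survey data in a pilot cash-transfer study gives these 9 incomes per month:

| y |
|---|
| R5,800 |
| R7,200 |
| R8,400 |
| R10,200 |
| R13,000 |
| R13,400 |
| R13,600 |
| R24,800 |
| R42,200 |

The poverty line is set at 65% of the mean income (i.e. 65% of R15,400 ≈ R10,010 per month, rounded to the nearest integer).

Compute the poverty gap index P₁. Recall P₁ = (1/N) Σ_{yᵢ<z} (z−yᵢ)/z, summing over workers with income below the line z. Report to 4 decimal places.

Poor units: R5,800, R7,200, R8,400 (q = 3 of N = 9).
Shortfall ratios: (10010−5800)/10010 = 0.4206; (10010−7200)/10010 = 0.2807; (10010−8400)/10010 = 0.1608.
Sum of shortfalls = 0.862138; P₁ averages over all N: 0.862138 / 9 = 0.0958.

0.0958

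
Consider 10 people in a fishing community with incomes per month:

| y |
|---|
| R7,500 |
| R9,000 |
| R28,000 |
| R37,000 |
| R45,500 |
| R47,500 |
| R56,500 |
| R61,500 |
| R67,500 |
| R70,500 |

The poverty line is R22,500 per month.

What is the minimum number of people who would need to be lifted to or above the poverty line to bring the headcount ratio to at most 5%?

2

Currently q = 2 of N = 10 are below the line (H = 0.200).
A headcount ratio of at most 5% allows at most ⌊0.05 × 10⌋ = 0 poor people.
So at least 2 − 0 = 2 must be lifted.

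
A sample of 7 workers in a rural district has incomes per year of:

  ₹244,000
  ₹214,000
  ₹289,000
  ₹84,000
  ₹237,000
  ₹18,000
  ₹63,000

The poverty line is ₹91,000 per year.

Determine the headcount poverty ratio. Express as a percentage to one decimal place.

42.9%

3 of the 7 workers have income below ₹91,000.
H = 3/7 = 42.9%.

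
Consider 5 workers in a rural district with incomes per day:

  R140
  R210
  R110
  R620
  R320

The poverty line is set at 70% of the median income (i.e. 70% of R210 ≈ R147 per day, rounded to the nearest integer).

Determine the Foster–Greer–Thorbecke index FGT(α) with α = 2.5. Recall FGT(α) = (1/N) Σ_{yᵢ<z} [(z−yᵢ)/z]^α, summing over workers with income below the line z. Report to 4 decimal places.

0.0065

Poor units: R110, R140 (q = 2 of N = 5).
Gap ratios (z−y)/z: (147−110)/147 = 0.2517; (147−140)/147 = 0.0476.
Raised to α = 2.5: 0.03178; 0.00049.
Sum = 0.032279; FGT(2.5) = 0.032279 / 5 = 0.0065.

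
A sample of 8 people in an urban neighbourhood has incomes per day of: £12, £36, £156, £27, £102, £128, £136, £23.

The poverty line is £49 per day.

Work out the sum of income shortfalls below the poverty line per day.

Incomes under z: £12, £23, £27, £36 (q = 4 of N = 8).
Individual gaps: 49−12 = 37; 49−23 = 26; 49−27 = 22; 49−36 = 13.
Aggregate gap = £98.

£98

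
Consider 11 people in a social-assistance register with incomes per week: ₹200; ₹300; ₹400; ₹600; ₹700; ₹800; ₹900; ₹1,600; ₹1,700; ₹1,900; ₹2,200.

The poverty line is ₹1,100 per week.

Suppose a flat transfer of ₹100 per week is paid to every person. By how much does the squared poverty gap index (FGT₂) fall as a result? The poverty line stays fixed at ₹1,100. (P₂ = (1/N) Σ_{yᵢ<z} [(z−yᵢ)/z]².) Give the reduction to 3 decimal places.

Before: below the line — ₹200, ₹300, ₹400, ₹600, ₹700, ₹800, ₹900; squared poverty gap index (FGT₂) = 0.18633.
After the ₹100 transfer: below the line — ₹300, ₹400, ₹500, ₹700, ₹800, ₹900, ₹1,000; squared poverty gap index (FGT₂) = 0.13449.
Reduction = 0.18633 − 0.13449 = 0.052.

0.052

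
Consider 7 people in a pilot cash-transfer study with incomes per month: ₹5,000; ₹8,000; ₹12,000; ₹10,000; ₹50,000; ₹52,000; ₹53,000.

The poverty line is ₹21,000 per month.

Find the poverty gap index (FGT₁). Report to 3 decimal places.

0.333

Poor units: ₹5,000, ₹8,000, ₹10,000, ₹12,000 (q = 4 of N = 7).
Normalized shortfalls: (21000−5000)/21000 = 0.7619; (21000−8000)/21000 = 0.6190; (21000−10000)/21000 = 0.5238; (21000−12000)/21000 = 0.4286.
Σ = 2.333333. Dividing by the full population N = 7 gives P₁ = 0.333.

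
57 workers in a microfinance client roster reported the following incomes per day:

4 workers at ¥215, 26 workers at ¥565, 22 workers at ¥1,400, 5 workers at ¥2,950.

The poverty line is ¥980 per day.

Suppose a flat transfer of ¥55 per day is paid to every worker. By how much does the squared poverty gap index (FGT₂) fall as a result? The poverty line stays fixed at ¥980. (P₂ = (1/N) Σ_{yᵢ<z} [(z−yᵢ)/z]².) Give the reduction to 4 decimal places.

0.0262

Before: below the line — 4×¥215, 26×¥565; squared poverty gap index (FGT₂) = 0.124560.
After the ¥55 transfer: below the line — 4×¥270, 26×¥620; squared poverty gap index (FGT₂) = 0.098387.
Reduction = 0.124560 − 0.098387 = 0.0262.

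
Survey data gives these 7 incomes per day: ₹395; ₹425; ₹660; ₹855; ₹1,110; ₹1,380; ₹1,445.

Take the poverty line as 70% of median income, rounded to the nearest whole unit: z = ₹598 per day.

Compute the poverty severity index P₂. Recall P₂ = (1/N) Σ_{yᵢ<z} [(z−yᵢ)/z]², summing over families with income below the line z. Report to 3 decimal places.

Incomes under z: ₹395, ₹425 (q = 2 of N = 7).
Relative gaps: (598−395)/598 = 0.3395; (598−425)/598 = 0.2893.
Squared: 0.1152; 0.0837.
Sum = 0.198930; P₂ = 0.198930 / 7 = 0.028.

0.028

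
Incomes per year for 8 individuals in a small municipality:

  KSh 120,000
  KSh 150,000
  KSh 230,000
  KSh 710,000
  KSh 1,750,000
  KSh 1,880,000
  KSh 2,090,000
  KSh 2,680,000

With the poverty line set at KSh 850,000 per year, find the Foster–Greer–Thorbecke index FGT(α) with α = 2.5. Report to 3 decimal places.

Below the line: KSh 120,000, KSh 150,000, KSh 230,000, KSh 710,000 (q = 4 of N = 8).
Relative gaps: (850000−120000)/850000 = 0.8588; (850000−150000)/850000 = 0.8235; (850000−230000)/850000 = 0.7294; (850000−710000)/850000 = 0.1647.
Raised to α = 2.5: 0.68353; 0.61546; 0.45439; 0.01101.
Sum = 1.764394; FGT(2.5) = 1.764394 / 8 = 0.221.

0.221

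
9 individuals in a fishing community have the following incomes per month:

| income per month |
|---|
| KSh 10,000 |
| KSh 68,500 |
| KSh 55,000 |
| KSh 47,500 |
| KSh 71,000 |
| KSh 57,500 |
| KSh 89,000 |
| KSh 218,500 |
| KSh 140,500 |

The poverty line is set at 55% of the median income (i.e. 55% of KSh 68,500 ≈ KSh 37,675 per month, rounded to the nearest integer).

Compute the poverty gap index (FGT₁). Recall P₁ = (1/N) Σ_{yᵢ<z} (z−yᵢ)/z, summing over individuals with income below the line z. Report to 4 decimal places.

Poor units: KSh 10,000 (q = 1 of N = 9).
Relative gaps: (37675−10000)/37675 = 0.7346.
Σ = 0.734572. Dividing by the full population N = 9 gives P₁ = 0.0816.

0.0816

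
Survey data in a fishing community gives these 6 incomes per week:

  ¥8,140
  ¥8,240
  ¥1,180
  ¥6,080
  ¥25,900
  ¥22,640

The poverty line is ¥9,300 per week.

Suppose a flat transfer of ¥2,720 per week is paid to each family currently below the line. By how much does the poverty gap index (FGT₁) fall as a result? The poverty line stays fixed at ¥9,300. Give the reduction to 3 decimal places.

0.137

Before: below the line — ¥1,180, ¥6,080, ¥8,140, ¥8,240; poverty gap index (FGT₁) = 0.24301.
After the ¥2,720 transfer: below the line — ¥3,900, ¥8,800; poverty gap index (FGT₁) = 0.10573.
Reduction = 0.24301 − 0.10573 = 0.137.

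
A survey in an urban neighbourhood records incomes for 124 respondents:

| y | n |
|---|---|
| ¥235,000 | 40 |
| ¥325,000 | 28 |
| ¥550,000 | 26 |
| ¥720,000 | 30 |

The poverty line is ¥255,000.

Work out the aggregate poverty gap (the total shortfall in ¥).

¥800,000

Below the line: 40×¥235,000 (q = 40 of N = 124).
Individual gaps: 40×(255000−235000) = 800000.
Aggregate gap = ¥800,000.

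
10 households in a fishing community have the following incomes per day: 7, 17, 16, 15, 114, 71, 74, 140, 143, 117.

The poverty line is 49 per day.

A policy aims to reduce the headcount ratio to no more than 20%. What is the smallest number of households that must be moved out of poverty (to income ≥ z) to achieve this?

2

Currently q = 4 of N = 10 are below the line (H = 0.400).
A headcount ratio of at most 20% allows at most ⌊0.20 × 10⌋ = 2 poor households.
So at least 4 − 2 = 2 must be lifted.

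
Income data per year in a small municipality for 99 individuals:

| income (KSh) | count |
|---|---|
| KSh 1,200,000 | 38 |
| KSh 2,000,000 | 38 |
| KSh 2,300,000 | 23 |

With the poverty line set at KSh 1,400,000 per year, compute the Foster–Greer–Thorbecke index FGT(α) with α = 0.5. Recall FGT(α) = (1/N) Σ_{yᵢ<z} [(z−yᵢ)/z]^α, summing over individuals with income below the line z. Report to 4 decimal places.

0.1451

Incomes under z: 38×KSh 1,200,000 (q = 38 of N = 99).
Normalized shortfalls: (1400000−1200000)/1400000 = 0.1429 (×38).
Raised to α = 0.5: 0.37796 (×38).
Sum = 14.362650; FGT(0.5) = 14.362650 / 99 = 0.1451.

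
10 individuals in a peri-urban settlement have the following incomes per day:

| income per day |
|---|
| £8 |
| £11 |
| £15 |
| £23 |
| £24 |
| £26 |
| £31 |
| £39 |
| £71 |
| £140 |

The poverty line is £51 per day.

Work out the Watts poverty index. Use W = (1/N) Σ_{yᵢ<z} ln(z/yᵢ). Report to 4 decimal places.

Incomes under z: £8, £11, £15, £23, £24, £26, £31, £39 (q = 8 of N = 10).
Log gaps: ln(51/8) = 1.8524; ln(51/11) = 1.5339; ln(51/15) = 1.2238; ln(51/23) = 0.7963; ln(51/24) = 0.7538; ln(51/26) = 0.6737; ln(51/31) = 0.4978; ln(51/39) = 0.2683.
W = 7.600025 / 10 = 0.7600.

0.7600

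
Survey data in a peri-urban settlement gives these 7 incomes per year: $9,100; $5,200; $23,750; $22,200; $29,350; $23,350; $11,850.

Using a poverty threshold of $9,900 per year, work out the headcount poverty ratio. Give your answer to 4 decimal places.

0.2857

2 of the 7 households have income below $9,900.
H = 2/7 = 0.2857.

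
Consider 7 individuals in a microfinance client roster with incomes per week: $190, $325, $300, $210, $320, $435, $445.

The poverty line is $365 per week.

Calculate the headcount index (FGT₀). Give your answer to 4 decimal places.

0.7143

5 of the 7 individuals have income below $365.
H = 5/7 = 0.7143.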